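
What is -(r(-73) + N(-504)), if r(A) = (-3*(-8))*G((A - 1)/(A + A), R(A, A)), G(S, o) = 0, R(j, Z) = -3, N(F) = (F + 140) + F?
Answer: 868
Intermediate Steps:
N(F) = 140 + 2*F (N(F) = (140 + F) + F = 140 + 2*F)
r(A) = 0 (r(A) = -3*(-8)*0 = 24*0 = 0)
-(r(-73) + N(-504)) = -(0 + (140 + 2*(-504))) = -(0 + (140 - 1008)) = -(0 - 868) = -1*(-868) = 868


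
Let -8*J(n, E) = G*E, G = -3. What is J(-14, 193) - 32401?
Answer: -258629/8 ≈ -32329.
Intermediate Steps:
J(n, E) = 3*E/8 (J(n, E) = -(-3)*E/8 = 3*E/8)
J(-14, 193) - 32401 = (3/8)*193 - 32401 = 579/8 - 32401 = -258629/8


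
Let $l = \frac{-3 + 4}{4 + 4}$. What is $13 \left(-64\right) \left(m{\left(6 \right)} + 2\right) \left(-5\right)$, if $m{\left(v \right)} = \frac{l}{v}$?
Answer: $\frac{25220}{3} \approx 8406.7$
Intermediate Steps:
$l = \frac{1}{8}$ ($l = 1 \cdot \frac{1}{8} = \frac{1}{8} \approx 0.125$)
$m{\left(v \right)} = \frac{1}{8 v}$
$13 \left(-64\right) \left(m{\left(6 \right)} + 2\right) \left(-5\right) = 13 \left(-64\right) \left(\frac{1}{8 \cdot 6} + 2\right) \left(-5\right) = - 832 \left(\frac{1}{8} \cdot \frac{1}{6} + 2\right) \left(-5\right) = - 832 \left(\frac{1}{48} + 2\right) \left(-5\right) = - 832 \cdot \frac{97}{48} \left(-5\right) = \left(-832\right) \left(- \frac{485}{48}\right) = \frac{25220}{3}$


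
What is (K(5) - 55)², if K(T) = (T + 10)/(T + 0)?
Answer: 2704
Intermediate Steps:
K(T) = (10 + T)/T
(K(5) - 55)² = ((10 + 5)/5 - 55)² = ((⅕)*15 - 55)² = (3 - 55)² = (-52)² = 2704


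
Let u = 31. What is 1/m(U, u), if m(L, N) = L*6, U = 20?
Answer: 1/120 ≈ 0.0083333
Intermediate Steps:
m(L, N) = 6*L
1/m(U, u) = 1/(6*20) = 1/120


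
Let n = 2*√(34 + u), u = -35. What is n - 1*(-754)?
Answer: 754 + 2*I ≈ 754.0 + 2.0*I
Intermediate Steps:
n = 2*I (n = 2*√(34 - 35) = 2*√(-1) = 2*I ≈ 2.0*I)
n - 1*(-754) = 2*I - 1*(-754) = 2*I + 754 = 754 + 2*I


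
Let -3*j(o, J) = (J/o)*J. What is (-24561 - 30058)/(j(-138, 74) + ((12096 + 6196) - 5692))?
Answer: -11306133/2610938 ≈ -4.3303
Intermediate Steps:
j(o, J) = -J²/(3*o) (j(o, J) = -J/o*J/3 = -J²/(3*o))
(-24561 - 30058)/(j(-138, 74) + ((12096 + 6196) - 5692)) = (-24561 - 30058)/(-⅓*74²/(-138) + ((12096 + 6196) - 5692)) = -54619/(-⅓*5476*(-1/138) + (18292 - 5692)) = -54619/(2738/207 + 12600) = -54619/2610938/207 = -54619*207/2610938 = -11306133/2610938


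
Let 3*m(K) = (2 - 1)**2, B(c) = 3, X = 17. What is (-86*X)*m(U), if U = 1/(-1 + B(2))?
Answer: -1462/3 ≈ -487.33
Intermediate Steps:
U = 1/2 (U = 1/(-1 + 3) = 1/2 ≈ 0.50000)
m(K) = 1/3 (m(K) = (2 - 1)**2/3 = (1/3)*1**2 = (1/3)*1 = 1/3)
(-86*X)*m(U) = -86*17*(1/3) = -1462*1/3 = -1462/3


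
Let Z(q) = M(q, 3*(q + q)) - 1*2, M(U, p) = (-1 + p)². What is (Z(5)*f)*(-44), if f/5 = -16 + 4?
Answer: 2214960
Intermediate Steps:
Z(q) = -2 + (-1 + 6*q)² (Z(q) = (-1 + 3*(q + q))² - 1*2 = (-1 + 3*(2*q))² - 2 = (-1 + 6*q)² - 2 = -2 + (-1 + 6*q)²)
f = -60 (f = 5*(-16 + 4) = 5*(-12) = -60)
(Z(5)*f)*(-44) = ((-2 + (-1 + 6*5)²)*(-60))*(-44) = ((-2 + (-1 + 30)²)*(-60))*(-44) = ((-2 + 29²)*(-60))*(-44) = ((-2 + 841)*(-60))*(-44) = (839*(-60))*(-44) = -50340*(-44) = 2214960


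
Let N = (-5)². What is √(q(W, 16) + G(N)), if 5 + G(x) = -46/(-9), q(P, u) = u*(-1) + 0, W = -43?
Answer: I*√143/3 ≈ 3.9861*I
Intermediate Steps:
N = 25
q(P, u) = -u (q(P, u) = -u + 0 = -u)
G(x) = ⅑ (G(x) = -5 - 46/(-9) = -5 - 46*(-⅑) = -5 + 46/9 = ⅑)
√(q(W, 16) + G(N)) = √(-1*16 + ⅑) = √(-16 + ⅑) = √(-143/9) = I*√143/3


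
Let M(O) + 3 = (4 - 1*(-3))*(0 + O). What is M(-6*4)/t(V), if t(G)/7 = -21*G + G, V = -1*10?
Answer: -171/1400 ≈ -0.12214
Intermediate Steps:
V = -10
t(G) = -140*G (t(G) = 7*(-21*G + G) = 7*(-20*G) = -140*G)
M(O) = -3 + 7*O (M(O) = -3 + (4 - 1*(-3))*(0 + O) = -3 + (4 + 3)*O = -3 + 7*O)
M(-6*4)/t(V) = (-3 + 7*(-6*4))/((-140*(-10))) = (-3 + 7*(-24))/1400 = (-3 - 168)*(1/1400) = -171*1/1400 = -171/1400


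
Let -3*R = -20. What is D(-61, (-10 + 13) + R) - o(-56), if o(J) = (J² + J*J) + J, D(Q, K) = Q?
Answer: -6277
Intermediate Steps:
R = 20/3 (R = -⅓*(-20) = 20/3 ≈ 6.6667)
o(J) = J + 2*J² (o(J) = (J² + J²) + J = 2*J² + J = J + 2*J²)
D(-61, (-10 + 13) + R) - o(-56) = -61 - (-56)*(1 + 2*(-56)) = -61 - (-56)*(1 - 112) = -61 - (-56)*(-111) = -61 - 1*6216 = -61 - 6216 = -6277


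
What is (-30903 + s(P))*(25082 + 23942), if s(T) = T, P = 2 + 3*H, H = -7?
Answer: -1515920128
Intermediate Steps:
P = -19 (P = 2 + 3*(-7) = 2 - 21 = -19)
(-30903 + s(P))*(25082 + 23942) = (-30903 - 19)*(25082 + 23942) = -30922*49024 = -1515920128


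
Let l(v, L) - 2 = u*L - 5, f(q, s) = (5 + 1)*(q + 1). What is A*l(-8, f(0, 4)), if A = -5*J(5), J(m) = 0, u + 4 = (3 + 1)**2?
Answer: 0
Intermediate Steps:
f(q, s) = 6 + 6*q (f(q, s) = 6*(1 + q) = 6 + 6*q)
u = 12 (u = -4 + (3 + 1)**2 = -4 + 4**2 = -4 + 16 = 12)
l(v, L) = -3 + 12*L (l(v, L) = 2 + (12*L - 5) = 2 + (-5 + 12*L) = -3 + 12*L)
A = 0 (A = -5*0 = 0)
A*l(-8, f(0, 4)) = 0*(-3 + 12*(6 + 6*0)) = 0*(-3 + 12*(6 + 0)) = 0*(-3 + 12*6) = 0*(-3 + 72) = 0*69 = 0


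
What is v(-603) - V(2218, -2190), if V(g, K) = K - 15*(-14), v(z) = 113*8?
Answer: 2884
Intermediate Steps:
v(z) = 904
V(g, K) = 210 + K (V(g, K) = K + 210 = 210 + K)
v(-603) - V(2218, -2190) = 904 - (210 - 2190) = 904 - 1*(-1980) = 904 + 1980 = 2884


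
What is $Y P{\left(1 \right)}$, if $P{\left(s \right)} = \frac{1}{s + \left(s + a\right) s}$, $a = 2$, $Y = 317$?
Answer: $\frac{317}{4} \approx 79.25$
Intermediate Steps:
$P{\left(s \right)} = \frac{1}{s + s \left(2 + s\right)}$ ($P{\left(s \right)} = \frac{1}{s + \left(s + 2\right) s} = \frac{1}{s + \left(2 + s\right) s} = \frac{1}{s + s \left(2 + s\right)}$)
$Y P{\left(1 \right)} = 317 \frac{1}{1 \left(3 + 1\right)} = 317 \cdot 1 \cdot \frac{1}{4} = 317 \cdot \frac{1}{4} = \frac{317}{4}$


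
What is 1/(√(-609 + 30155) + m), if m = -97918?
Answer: -48959/4793952589 - √29546/9587905178 ≈ -1.0231e-5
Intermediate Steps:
1/(√(-609 + 30155) + m) = 1/(√(-609 + 30155) - 97918) = 1/(√29546 - 97918) = 1/(-97918 + √29546)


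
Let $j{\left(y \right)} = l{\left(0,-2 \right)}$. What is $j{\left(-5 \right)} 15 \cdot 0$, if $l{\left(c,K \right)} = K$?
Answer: $0$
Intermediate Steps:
$j{\left(y \right)} = -2$
$j{\left(-5 \right)} 15 \cdot 0 = \left(-2\right) 15 \cdot 0 = \left(-30\right) 0 = 0$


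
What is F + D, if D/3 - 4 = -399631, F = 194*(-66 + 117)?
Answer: -1188987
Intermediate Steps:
F = 9894 (F = 194*51 = 9894)
D = -1198881 (D = 12 + 3*(-399631) = 12 - 1198893 = -1198881)
F + D = 9894 - 1198881 = -1188987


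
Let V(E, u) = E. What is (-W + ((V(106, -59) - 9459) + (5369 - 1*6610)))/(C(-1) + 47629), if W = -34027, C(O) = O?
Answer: 7811/15876 ≈ 0.49200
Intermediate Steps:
(-W + ((V(106, -59) - 9459) + (5369 - 1*6610)))/(C(-1) + 47629) = (-1*(-34027) + ((106 - 9459) + (5369 - 1*6610)))/(-1 + 47629) = (34027 + (-9353 + (5369 - 6610)))/47628 = (34027 + (-9353 - 1241))*(1/47628) = (34027 - 10594)*(1/47628) = 23433*(1/47628) = 7811/15876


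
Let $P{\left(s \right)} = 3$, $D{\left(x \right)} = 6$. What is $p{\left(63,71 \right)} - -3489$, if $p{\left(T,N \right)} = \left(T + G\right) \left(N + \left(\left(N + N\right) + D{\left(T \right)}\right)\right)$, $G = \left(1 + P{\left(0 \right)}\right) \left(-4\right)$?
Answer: $13782$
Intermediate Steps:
$G = -16$ ($G = \left(1 + 3\right) \left(-4\right) = 4 \left(-4\right) = -16$)
$p{\left(T,N \right)} = \left(-16 + T\right) \left(6 + 3 N\right)$ ($p{\left(T,N \right)} = \left(T - 16\right) \left(N + \left(\left(N + N\right) + 6\right)\right) = \left(-16 + T\right) \left(N + \left(2 N + 6\right)\right) = \left(-16 + T\right) \left(N + \left(6 + 2 N\right)\right) = \left(-16 + T\right) \left(6 + 3 N\right)$)
$p{\left(63,71 \right)} - -3489 = \left(-96 - 3408 + 6 \cdot 63 + 3 \cdot 71 \cdot 63\right) - -3489 = \left(-96 - 3408 + 378 + 13419\right) + 3489 = 10293 + 3489 = 13782$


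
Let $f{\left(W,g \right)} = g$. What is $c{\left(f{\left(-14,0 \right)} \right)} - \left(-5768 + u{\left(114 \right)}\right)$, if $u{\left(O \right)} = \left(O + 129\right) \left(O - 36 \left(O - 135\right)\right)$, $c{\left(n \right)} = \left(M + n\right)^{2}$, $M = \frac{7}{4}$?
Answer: $- \frac{3290223}{16} \approx -2.0564 \cdot 10^{5}$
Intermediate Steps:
$M = \frac{7}{4}$ ($M = 7 \cdot \frac{1}{4} = \frac{7}{4} \approx 1.75$)
$c{\left(n \right)} = \left(\frac{7}{4} + n\right)^{2}$
$u{\left(O \right)} = \left(129 + O\right) \left(4860 - 35 O\right)$ ($u{\left(O \right)} = \left(129 + O\right) \left(O - 36 \left(-135 + O\right)\right) = \left(129 + O\right) \left(O - \left(-4860 + 36 O\right)\right) = \left(129 + O\right) \left(4860 - 35 O\right)$)
$c{\left(f{\left(-14,0 \right)} \right)} - \left(-5768 + u{\left(114 \right)}\right) = \frac{\left(7 + 4 \cdot 0\right)^{2}}{16} - \left(621172 - 454860 + 39330\right) = \frac{\left(7 + 0\right)^{2}}{16} + \left(5768 - \left(626940 - 454860 + 39330\right)\right) = \frac{7^{2}}{16} + \left(5768 - \left(626940 - 454860 + 39330\right)\right) = \frac{1}{16} \cdot 49 + \left(5768 - 211410\right) = \frac{49}{16} + \left(5768 - 211410\right) = \frac{49}{16} - 205642 = - \frac{3290223}{16}$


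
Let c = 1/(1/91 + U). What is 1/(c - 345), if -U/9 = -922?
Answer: -755119/260515964 ≈ -0.0028986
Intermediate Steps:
U = 8298 (U = -9*(-922) = 8298)
c = 91/755119 (c = 1/(1/91 + 8298) = 1/(755119/91) = 91/755119 ≈ 0.00012051)
1/(c - 345) = 1/(91/755119 - 345) = 1/(-260515964/755119) = -755119/260515964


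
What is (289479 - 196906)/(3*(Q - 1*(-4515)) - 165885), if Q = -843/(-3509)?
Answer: -24987589/41119887 ≈ -0.60768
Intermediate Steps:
Q = 843/3509 (Q = -843*(-1/3509) = 843/3509 ≈ 0.24024)
(289479 - 196906)/(3*(Q - 1*(-4515)) - 165885) = (289479 - 196906)/(3*(843/3509 - 1*(-4515)) - 165885) = 92573/(3*(843/3509 + 4515) - 165885) = 92573/(3*(15843978/3509) - 165885) = 92573/(47531934/3509 - 165885) = 92573/(-534558531/3509) = 92573*(-3509/534558531) = -24987589/41119887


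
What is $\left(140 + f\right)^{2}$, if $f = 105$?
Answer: $60025$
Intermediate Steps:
$\left(140 + f\right)^{2} = \left(140 + 105\right)^{2} = 245^{2} = 60025$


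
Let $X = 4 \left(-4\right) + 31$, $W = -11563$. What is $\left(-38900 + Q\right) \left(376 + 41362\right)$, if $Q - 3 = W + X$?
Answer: $-2105473410$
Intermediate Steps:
$X = 15$ ($X = -16 + 31 = 15$)
$Q = -11545$ ($Q = 3 + \left(-11563 + 15\right) = 3 - 11548 = -11545$)
$\left(-38900 + Q\right) \left(376 + 41362\right) = \left(-38900 - 11545\right) \left(376 + 41362\right) = \left(-50445\right) 41738 = -2105473410$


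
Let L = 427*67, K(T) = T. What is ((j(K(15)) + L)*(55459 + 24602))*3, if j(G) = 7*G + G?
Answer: 6900217407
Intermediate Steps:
j(G) = 8*G
L = 28609
((j(K(15)) + L)*(55459 + 24602))*3 = ((8*15 + 28609)*(55459 + 24602))*3 = ((120 + 28609)*80061)*3 = (28729*80061)*3 = 2300072469*3 = 6900217407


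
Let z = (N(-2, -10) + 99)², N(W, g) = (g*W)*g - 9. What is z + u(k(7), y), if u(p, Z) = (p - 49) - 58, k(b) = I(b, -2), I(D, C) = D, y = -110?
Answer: 12000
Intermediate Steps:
N(W, g) = -9 + W*g² (N(W, g) = (W*g)*g - 9 = W*g² - 9 = -9 + W*g²)
k(b) = b
u(p, Z) = -107 + p (u(p, Z) = (-49 + p) - 58 = -107 + p)
z = 12100 (z = ((-9 - 2*(-10)²) + 99)² = ((-9 - 2*100) + 99)² = ((-9 - 200) + 99)² = (-209 + 99)² = (-110)² = 12100)
z + u(k(7), y) = 12100 + (-107 + 7) = 12100 - 100 = 12000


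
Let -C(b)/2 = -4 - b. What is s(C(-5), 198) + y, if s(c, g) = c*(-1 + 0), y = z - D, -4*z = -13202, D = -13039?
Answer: 32683/2 ≈ 16342.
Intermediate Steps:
C(b) = 8 + 2*b (C(b) = -2*(-4 - b) = 8 + 2*b)
z = 6601/2 (z = -¼*(-13202) = 6601/2 ≈ 3300.5)
y = 32679/2 (y = 6601/2 - 1*(-13039) = 6601/2 + 13039 = 32679/2 ≈ 16340.)
s(c, g) = -c (s(c, g) = c*(-1) = -c)
s(C(-5), 198) + y = -(8 + 2*(-5)) + 32679/2 = -(8 - 10) + 32679/2 = -1*(-2) + 32679/2 = 2 + 32679/2 = 32683/2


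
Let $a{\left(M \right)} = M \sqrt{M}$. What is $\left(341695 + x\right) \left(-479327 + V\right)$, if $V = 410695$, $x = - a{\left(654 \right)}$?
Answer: $-23451211240 + 44885328 \sqrt{654} \approx -2.2303 \cdot 10^{10}$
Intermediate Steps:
$a{\left(M \right)} = M^{\frac{3}{2}}$
$x = - 654 \sqrt{654}$ ($x = - 654^{\frac{3}{2}} = - 654 \sqrt{654} \approx -16725.0$)
$\left(341695 + x\right) \left(-479327 + V\right) = \left(341695 - 654 \sqrt{654}\right) \left(-479327 + 410695\right) = \left(341695 - 654 \sqrt{654}\right) \left(-68632\right) = -23451211240 + 44885328 \sqrt{654}$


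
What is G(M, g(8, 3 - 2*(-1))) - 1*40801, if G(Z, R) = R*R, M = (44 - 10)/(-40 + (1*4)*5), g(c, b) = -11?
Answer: -40680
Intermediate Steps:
M = -17/10 (M = 34/(-40 + 4*5) = 34/(-40 + 20) = 34/(-20) = 34*(-1/20) = -17/10 ≈ -1.7000)
G(Z, R) = R**2
G(M, g(8, 3 - 2*(-1))) - 1*40801 = (-11)**2 - 1*40801 = 121 - 40801 = -40680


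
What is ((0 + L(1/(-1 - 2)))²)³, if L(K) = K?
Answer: 1/729 ≈ 0.0013717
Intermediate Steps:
((0 + L(1/(-1 - 2)))²)³ = ((0 + 1/(-1 - 2))²)³ = ((0 + 1/(-3))²)³ = ((0 - ⅓)²)³ = ((-⅓)²)³ = (⅑)³ = 1/729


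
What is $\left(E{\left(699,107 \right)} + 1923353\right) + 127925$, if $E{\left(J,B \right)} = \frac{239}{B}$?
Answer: $\frac{219486985}{107} \approx 2.0513 \cdot 10^{6}$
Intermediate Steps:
$\left(E{\left(699,107 \right)} + 1923353\right) + 127925 = \left(\frac{239}{107} + 1923353\right) + 127925 = \frac{205799010}{107} + 127925 = \frac{219486985}{107}$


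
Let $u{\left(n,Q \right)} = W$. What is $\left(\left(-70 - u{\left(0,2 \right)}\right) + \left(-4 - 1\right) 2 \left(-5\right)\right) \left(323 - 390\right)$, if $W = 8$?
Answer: $1876$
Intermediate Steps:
$u{\left(n,Q \right)} = 8$
$\left(\left(-70 - u{\left(0,2 \right)}\right) + \left(-4 - 1\right) 2 \left(-5\right)\right) \left(323 - 390\right) = \left(\left(-70 - 8\right) + \left(-4 - 1\right) 2 \left(-5\right)\right) \left(323 - 390\right) = \left(\left(-70 - 8\right) + \left(-4 - 1\right) 2 \left(-5\right)\right) \left(-67\right) = \left(-78 + \left(-5\right) 2 \left(-5\right)\right) \left(-67\right) = \left(-78 - -50\right) \left(-67\right) = \left(-78 + 50\right) \left(-67\right) = \left(-28\right) \left(-67\right) = 1876$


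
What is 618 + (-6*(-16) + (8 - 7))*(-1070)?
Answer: -103172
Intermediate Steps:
618 + (-6*(-16) + (8 - 7))*(-1070) = 618 + (96 + 1)*(-1070) = 618 + 97*(-1070) = 618 - 103790 = -103172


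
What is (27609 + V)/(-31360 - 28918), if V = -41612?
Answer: 14003/60278 ≈ 0.23231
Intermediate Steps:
(27609 + V)/(-31360 - 28918) = (27609 - 41612)/(-31360 - 28918) = -14003/(-60278) = -14003*(-1/60278) = 14003/60278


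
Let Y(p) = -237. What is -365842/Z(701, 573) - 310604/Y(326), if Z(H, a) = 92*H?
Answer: 9972384307/7642302 ≈ 1304.9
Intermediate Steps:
-365842/Z(701, 573) - 310604/Y(326) = -365842/(92*701) - 310604/(-237) = -365842/64492 - 310604*(-1/237) = -365842*1/64492 + 310604/237 = -182921/32246 + 310604/237 = 9972384307/7642302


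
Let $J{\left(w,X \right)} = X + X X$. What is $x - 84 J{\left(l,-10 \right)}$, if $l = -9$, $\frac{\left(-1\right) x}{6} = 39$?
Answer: $-7794$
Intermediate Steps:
$x = -234$ ($x = \left(-6\right) 39 = -234$)
$J{\left(w,X \right)} = X + X^{2}$
$x - 84 J{\left(l,-10 \right)} = -234 - 84 \left(- 10 \left(1 - 10\right)\right) = -234 - 84 \left(\left(-10\right) \left(-9\right)\right) = -234 - 7560 = -7794$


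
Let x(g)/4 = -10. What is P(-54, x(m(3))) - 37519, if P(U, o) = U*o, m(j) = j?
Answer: -35359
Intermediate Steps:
x(g) = -40 (x(g) = 4*(-10) = -40)
P(-54, x(m(3))) - 37519 = -54*(-40) - 37519 = 2160 - 37519 = -35359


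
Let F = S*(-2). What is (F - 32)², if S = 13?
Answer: 3364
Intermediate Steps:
F = -26 (F = 13*(-2) = -26)
(F - 32)² = (-26 - 32)² = (-58)² = 3364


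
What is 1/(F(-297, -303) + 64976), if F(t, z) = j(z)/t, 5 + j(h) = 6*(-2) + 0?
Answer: 297/19297889 ≈ 1.5390e-5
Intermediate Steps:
j(h) = -17 (j(h) = -5 + (6*(-2) + 0) = -5 + (-12 + 0) = -5 - 12 = -17)
F(t, z) = -17/t
1/(F(-297, -303) + 64976) = 1/(-17/(-297) + 64976) = 1/(-17*(-1/297) + 64976) = 1/(17/297 + 64976) = 1/(19297889/297) = 297/19297889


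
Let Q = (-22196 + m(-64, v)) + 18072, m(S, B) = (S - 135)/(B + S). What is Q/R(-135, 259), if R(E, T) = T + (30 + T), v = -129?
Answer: -795733/105764 ≈ -7.5237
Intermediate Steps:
m(S, B) = (-135 + S)/(B + S)
R(E, T) = 30 + 2*T
Q = -795733/193 (Q = (-22196 + (-135 - 64)/(-129 - 64)) + 18072 = (-22196 - 199/(-193)) + 18072 = (-22196 - 1/193*(-199)) + 18072 = (-22196 + 199/193) + 18072 = -4283629/193 + 18072 = -795733/193 ≈ -4123.0)
Q/R(-135, 259) = -795733/(193*(30 + 2*259)) = -795733/(193*(30 + 518)) = -795733/193/548 = -795733/193*1/548 = -795733/105764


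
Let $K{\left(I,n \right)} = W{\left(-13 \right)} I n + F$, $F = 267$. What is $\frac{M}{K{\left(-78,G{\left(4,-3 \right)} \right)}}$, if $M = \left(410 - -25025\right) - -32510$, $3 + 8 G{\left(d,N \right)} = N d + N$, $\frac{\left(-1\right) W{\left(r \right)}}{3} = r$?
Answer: $\frac{38630}{4741} \approx 8.1481$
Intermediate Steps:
$W{\left(r \right)} = - 3 r$
$G{\left(d,N \right)} = - \frac{3}{8} + \frac{N}{8} + \frac{N d}{8}$ ($G{\left(d,N \right)} = - \frac{3}{8} + \frac{N d + N}{8} = - \frac{3}{8} + \frac{N + N d}{8} = - \frac{3}{8} + \left(\frac{N}{8} + \frac{N d}{8}\right) = - \frac{3}{8} + \frac{N}{8} + \frac{N d}{8}$)
$K{\left(I,n \right)} = 267 + 39 I n$ ($K{\left(I,n \right)} = \left(-3\right) \left(-13\right) I n + 267 = 39 I n + 267 = 267 + 39 I n$)
$M = 57945$ ($M = \left(410 + 25025\right) + 32510 = 25435 + 32510 = 57945$)
$\frac{M}{K{\left(-78,G{\left(4,-3 \right)} \right)}} = \frac{57945}{267 + 39 \left(-78\right) \left(- \frac{3}{8} + \frac{1}{8} \left(-3\right) + \frac{1}{8} \left(-3\right) 4\right)} = \frac{57945}{267 + 39 \left(-78\right) \left(- \frac{3}{8} - \frac{3}{8} - \frac{3}{2}\right)} = \frac{57945}{267 + 39 \left(-78\right) \left(- \frac{9}{4}\right)} = \frac{57945}{267 + \frac{13689}{2}} = \frac{57945}{\frac{14223}{2}} = 57945 \cdot \frac{2}{14223} = \frac{38630}{4741}$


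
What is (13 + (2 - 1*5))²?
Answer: 100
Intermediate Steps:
(13 + (2 - 1*5))² = (13 + (2 - 5))² = (13 - 3)² = 10² = 100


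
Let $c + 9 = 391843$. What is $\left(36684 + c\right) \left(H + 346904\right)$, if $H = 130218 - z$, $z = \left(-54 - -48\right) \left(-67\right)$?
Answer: $204283100960$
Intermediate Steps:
$c = 391834$ ($c = -9 + 391843 = 391834$)
$z = 402$ ($z = \left(-54 + 48\right) \left(-67\right) = \left(-6\right) \left(-67\right) = 402$)
$H = 129816$ ($H = 130218 - 402 = 129816$)
$\left(36684 + c\right) \left(H + 346904\right) = \left(36684 + 391834\right) \left(129816 + 346904\right) = 428518 \cdot 476720 = 204283100960$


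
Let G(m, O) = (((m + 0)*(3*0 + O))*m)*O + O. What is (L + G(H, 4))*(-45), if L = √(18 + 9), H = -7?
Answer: -35460 - 135*√3 ≈ -35694.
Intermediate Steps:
G(m, O) = O + O²*m² (G(m, O) = ((m*(0 + O))*m)*O + O = ((m*O)*m)*O + O = ((O*m)*m)*O + O = (O*m²)*O + O = O²*m² + O = O + O²*m²)
L = 3*√3 (L = √27 = 3*√3 ≈ 5.1962)
(L + G(H, 4))*(-45) = (3*√3 + 4*(1 + 4*(-7)²))*(-45) = (3*√3 + 4*(1 + 4*49))*(-45) = (3*√3 + 4*(1 + 196))*(-45) = (3*√3 + 4*197)*(-45) = (3*√3 + 788)*(-45) = (788 + 3*√3)*(-45) = -35460 - 135*√3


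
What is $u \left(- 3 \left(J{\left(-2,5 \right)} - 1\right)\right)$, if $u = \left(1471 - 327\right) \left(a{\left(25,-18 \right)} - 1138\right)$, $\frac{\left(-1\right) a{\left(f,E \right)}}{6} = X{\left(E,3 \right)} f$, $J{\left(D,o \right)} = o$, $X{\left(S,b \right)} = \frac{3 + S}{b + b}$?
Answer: $10474464$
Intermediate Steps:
$X{\left(S,b \right)} = \frac{3 + S}{2 b}$
$a{\left(f,E \right)} = - 6 f \left(\frac{1}{2} + \frac{E}{6}\right)$ ($a{\left(f,E \right)} = - 6 \frac{3 + E}{2 \cdot 3} f = - 6 \cdot \frac{1}{2} \cdot \frac{1}{3} \left(3 + E\right) f = - 6 \left(\frac{1}{2} + \frac{E}{6}\right) f = - 6 f \left(\frac{1}{2} + \frac{E}{6}\right)$)
$u = -872872$ ($u = \left(1471 - 327\right) \left(\left(-1\right) 25 \left(3 - 18\right) - 1138\right) = 1144 \left(\left(-1\right) 25 \left(-15\right) - 1138\right) = 1144 \left(375 - 1138\right) = 1144 \left(-763\right) = -872872$)
$u \left(- 3 \left(J{\left(-2,5 \right)} - 1\right)\right) = - 872872 \left(- 3 \left(5 - 1\right)\right) = - 872872 \left(\left(-3\right) 4\right) = \left(-872872\right) \left(-12\right) = 10474464$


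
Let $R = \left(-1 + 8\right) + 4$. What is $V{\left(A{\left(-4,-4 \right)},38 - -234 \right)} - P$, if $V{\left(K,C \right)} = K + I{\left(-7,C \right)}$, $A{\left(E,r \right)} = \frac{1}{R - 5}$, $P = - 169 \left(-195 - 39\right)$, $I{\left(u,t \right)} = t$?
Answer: $- \frac{235643}{6} \approx -39274.0$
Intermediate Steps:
$R = 11$ ($R = 7 + 4 = 11$)
$P = 39546$ ($P = \left(-169\right) \left(-234\right) = 39546$)
$A{\left(E,r \right)} = \frac{1}{6}$ ($A{\left(E,r \right)} = \frac{1}{11 - 5} = \frac{1}{6}$)
$V{\left(K,C \right)} = C + K$ ($V{\left(K,C \right)} = K + C = C + K$)
$V{\left(A{\left(-4,-4 \right)},38 - -234 \right)} - P = \left(\left(38 - -234\right) + \frac{1}{6}\right) - 39546 = \left(\left(38 + 234\right) + \frac{1}{6}\right) - 39546 = \left(272 + \frac{1}{6}\right) - 39546 = \frac{1633}{6} - 39546 = - \frac{235643}{6}$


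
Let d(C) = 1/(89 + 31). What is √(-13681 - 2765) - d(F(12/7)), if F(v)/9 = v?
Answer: -1/120 + I*√16446 ≈ -0.0083333 + 128.24*I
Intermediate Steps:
F(v) = 9*v
d(C) = 1/120
√(-13681 - 2765) - d(F(12/7)) = √(-13681 - 2765) - 1*1/120 = √(-16446) - 1/120 = I*√16446 - 1/120 = -1/120 + I*√16446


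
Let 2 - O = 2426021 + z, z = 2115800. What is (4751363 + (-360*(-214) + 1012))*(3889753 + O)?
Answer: -3149097321390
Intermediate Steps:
O = -4541819 (O = 2 - (2426021 + 2115800) = 2 - 1*4541821 = 2 - 4541821 = -4541819)
(4751363 + (-360*(-214) + 1012))*(3889753 + O) = (4751363 + (-360*(-214) + 1012))*(3889753 - 4541819) = (4751363 + (77040 + 1012))*(-652066) = (4751363 + 78052)*(-652066) = 4829415*(-652066) = -3149097321390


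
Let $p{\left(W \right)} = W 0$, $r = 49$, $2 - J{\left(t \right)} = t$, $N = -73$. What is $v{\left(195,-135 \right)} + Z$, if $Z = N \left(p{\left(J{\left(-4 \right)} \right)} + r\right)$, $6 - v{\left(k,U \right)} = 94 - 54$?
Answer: $-3611$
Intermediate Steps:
$J{\left(t \right)} = 2 - t$
$v{\left(k,U \right)} = -34$ ($v{\left(k,U \right)} = 6 - \left(94 - 54\right) = 6 - 40 = -34$)
$p{\left(W \right)} = 0$
$Z = -3577$ ($Z = - 73 \left(0 + 49\right) = \left(-73\right) 49 = -3577$)
$v{\left(195,-135 \right)} + Z = -34 - 3577 = -3611$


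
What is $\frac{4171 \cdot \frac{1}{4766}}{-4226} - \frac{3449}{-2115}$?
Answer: $\frac{69457887419}{42598460340} \approx 1.6305$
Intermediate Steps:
$\frac{4171 \cdot \frac{1}{4766}}{-4226} - \frac{3449}{-2115} = 4171 \cdot \frac{1}{4766} \left(- \frac{1}{4226}\right) - - \frac{3449}{2115} = \frac{4171}{4766} \left(- \frac{1}{4226}\right) + \frac{3449}{2115} = - \frac{4171}{20141116} + \frac{3449}{2115} = \frac{69457887419}{42598460340}$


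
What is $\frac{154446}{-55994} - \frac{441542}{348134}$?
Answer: $- \frac{19622901628}{4873353799} \approx -4.0266$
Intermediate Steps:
$\frac{154446}{-55994} - \frac{441542}{348134} = 154446 \left(- \frac{1}{55994}\right) - \frac{220771}{174067} = - \frac{77223}{27997} - \frac{220771}{174067} = - \frac{19622901628}{4873353799}$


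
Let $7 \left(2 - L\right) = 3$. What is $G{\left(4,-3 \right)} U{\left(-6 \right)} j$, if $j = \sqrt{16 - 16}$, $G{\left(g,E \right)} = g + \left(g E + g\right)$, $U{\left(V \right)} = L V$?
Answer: $0$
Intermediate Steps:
$L = \frac{11}{7}$ ($L = 2 - \frac{3}{7} = \frac{11}{7} \approx 1.5714$)
$U{\left(V \right)} = \frac{11 V}{7}$
$G{\left(g,E \right)} = 2 g + E g$ ($G{\left(g,E \right)} = g + \left(E g + g\right) = g + \left(g + E g\right) = 2 g + E g$)
$j = 0$ ($j = \sqrt{0} = 0$)
$G{\left(4,-3 \right)} U{\left(-6 \right)} j = 4 \left(2 - 3\right) \frac{11}{7} \left(-6\right) 0 = 4 \left(-1\right) \left(- \frac{66}{7}\right) 0 = \left(-4\right) \left(- \frac{66}{7}\right) 0 = \frac{264}{7} \cdot 0 = 0$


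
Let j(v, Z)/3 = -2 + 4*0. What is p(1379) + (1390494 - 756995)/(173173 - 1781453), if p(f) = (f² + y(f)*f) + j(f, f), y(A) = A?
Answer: 6116732091781/1608280 ≈ 3.8033e+6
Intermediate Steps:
j(v, Z) = -6 (j(v, Z) = 3*(-2 + 4*0) = 3*(-2 + 0) = 3*(-2) = -6)
p(f) = -6 + 2*f² (p(f) = (f² + f*f) - 6 = (f² + f²) - 6 = 2*f² - 6 = -6 + 2*f²)
p(1379) + (1390494 - 756995)/(173173 - 1781453) = (-6 + 2*1379²) + (1390494 - 756995)/(173173 - 1781453) = (-6 + 2*1901641) + 633499/(-1608280) = (-6 + 3803282) + 633499*(-1/1608280) = 3803276 - 633499/1608280 = 6116732091781/1608280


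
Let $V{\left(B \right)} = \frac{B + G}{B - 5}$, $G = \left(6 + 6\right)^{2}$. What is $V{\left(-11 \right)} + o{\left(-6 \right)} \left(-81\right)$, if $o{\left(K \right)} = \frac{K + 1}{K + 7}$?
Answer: $\frac{6347}{16} \approx 396.69$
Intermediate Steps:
$G = 144$ ($G = 12^{2} = 144$)
$V{\left(B \right)} = \frac{144 + B}{-5 + B}$ ($V{\left(B \right)} = \frac{B + 144}{B - 5} = \frac{144 + B}{-5 + B}$)
$o{\left(K \right)} = \frac{1 + K}{7 + K}$
$V{\left(-11 \right)} + o{\left(-6 \right)} \left(-81\right) = \frac{144 - 11}{-5 - 11} + \frac{1 - 6}{7 - 6} \left(-81\right) = \frac{1}{-16} \cdot 133 + 1^{-1} \left(-5\right) \left(-81\right) = \left(- \frac{1}{16}\right) 133 + 1 \left(-5\right) \left(-81\right) = - \frac{133}{16} - -405 = - \frac{133}{16} + 405 = \frac{6347}{16}$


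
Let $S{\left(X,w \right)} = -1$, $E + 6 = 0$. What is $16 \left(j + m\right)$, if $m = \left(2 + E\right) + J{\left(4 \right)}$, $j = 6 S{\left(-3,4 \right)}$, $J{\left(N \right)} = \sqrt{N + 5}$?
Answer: $-112$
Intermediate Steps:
$E = -6$ ($E = -6 + 0 = -6$)
$J{\left(N \right)} = \sqrt{5 + N}$
$j = -6$ ($j = 6 \left(-1\right) = -6$)
$m = -1$ ($m = \left(2 - 6\right) + \sqrt{5 + 4} = -4 + \sqrt{9} = -4 + 3 = -1$)
$16 \left(j + m\right) = 16 \left(-6 - 1\right) = 16 \left(-7\right) = -112$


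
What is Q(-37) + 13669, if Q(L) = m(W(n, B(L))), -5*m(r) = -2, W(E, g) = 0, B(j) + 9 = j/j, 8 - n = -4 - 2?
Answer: 68347/5 ≈ 13669.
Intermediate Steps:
n = 14 (n = 8 - (-4 - 2) = 8 - 1*(-6) = 8 + 6 = 14)
B(j) = -8 (B(j) = -9 + j/j = -9 + 1 = -8)
m(r) = 2/5 (m(r) = -1/5*(-2) = 2/5)
Q(L) = 2/5
Q(-37) + 13669 = 2/5 + 13669 = 68347/5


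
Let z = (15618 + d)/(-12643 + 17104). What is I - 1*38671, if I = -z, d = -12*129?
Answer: -57508467/1487 ≈ -38674.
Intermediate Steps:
d = -1548
z = 4690/1487 (z = (15618 - 1548)/(-12643 + 17104) = 14070/4461 = 14070*(1/4461) = 4690/1487 ≈ 3.1540)
I = -4690/1487 (I = -1*4690/1487 = -4690/1487 ≈ -3.1540)
I - 1*38671 = -4690/1487 - 1*38671 = -4690/1487 - 38671 = -57508467/1487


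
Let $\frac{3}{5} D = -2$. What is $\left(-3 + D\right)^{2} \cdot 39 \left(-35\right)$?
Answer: $- \frac{164255}{3} \approx -54752.0$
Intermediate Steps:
$D = - \frac{10}{3}$ ($D = \frac{5}{3} \left(-2\right) = - \frac{10}{3} \approx -3.3333$)
$\left(-3 + D\right)^{2} \cdot 39 \left(-35\right) = \left(-3 - \frac{10}{3}\right)^{2} \cdot 39 \left(-35\right) = \left(- \frac{19}{3}\right)^{2} \cdot 39 \left(-35\right) = \frac{361}{9} \cdot 39 \left(-35\right) = \frac{4693}{3} \left(-35\right) = - \frac{164255}{3}$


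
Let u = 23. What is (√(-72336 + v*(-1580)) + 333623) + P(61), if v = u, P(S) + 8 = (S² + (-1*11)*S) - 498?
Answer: 336167 + 2*I*√27169 ≈ 3.3617e+5 + 329.66*I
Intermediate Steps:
P(S) = -506 + S² - 11*S (P(S) = -8 + ((S² + (-1*11)*S) - 498) = -8 + ((S² - 11*S) - 498) = -8 + (-498 + S² - 11*S) = -506 + S² - 11*S)
v = 23
(√(-72336 + v*(-1580)) + 333623) + P(61) = (√(-72336 + 23*(-1580)) + 333623) + (-506 + 61² - 11*61) = (√(-72336 - 36340) + 333623) + (-506 + 3721 - 671) = (√(-108676) + 333623) + 2544 = (2*I*√27169 + 333623) + 2544 = (333623 + 2*I*√27169) + 2544 = 336167 + 2*I*√27169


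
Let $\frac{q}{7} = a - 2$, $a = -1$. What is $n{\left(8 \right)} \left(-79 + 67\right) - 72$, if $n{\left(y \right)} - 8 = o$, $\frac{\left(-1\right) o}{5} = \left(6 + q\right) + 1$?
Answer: $-1008$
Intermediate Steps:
$q = -21$ ($q = 7 \left(-1 - 2\right) = 7 \left(-3\right) = -21$)
$o = 70$ ($o = - 5 \left(\left(6 - 21\right) + 1\right) = - 5 \left(-15 + 1\right) = \left(-5\right) \left(-14\right) = 70$)
$n{\left(y \right)} = 78$ ($n{\left(y \right)} = 8 + 70 = 78$)
$n{\left(8 \right)} \left(-79 + 67\right) - 72 = 78 \left(-79 + 67\right) - 72 = 78 \left(-12\right) - 72 = -936 - 72 = -1008$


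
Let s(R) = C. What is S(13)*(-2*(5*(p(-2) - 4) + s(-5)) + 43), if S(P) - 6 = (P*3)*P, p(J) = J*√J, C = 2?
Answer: 40527 + 10260*I*√2 ≈ 40527.0 + 14510.0*I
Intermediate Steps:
p(J) = J^(3/2)
s(R) = 2
S(P) = 6 + 3*P² (S(P) = 6 + (P*3)*P = 6 + (3*P)*P = 6 + 3*P²)
S(13)*(-2*(5*(p(-2) - 4) + s(-5)) + 43) = (6 + 3*13²)*(-2*(5*((-2)^(3/2) - 4) + 2) + 43) = (6 + 3*169)*(-2*(5*(-2*I*√2 - 4) + 2) + 43) = (6 + 507)*(-2*(5*(-4 - 2*I*√2) + 2) + 43) = 513*(-2*((-20 - 10*I*√2) + 2) + 43) = 513*(-2*(-18 - 10*I*√2) + 43) = 513*((36 + 20*I*√2) + 43) = 513*(79 + 20*I*√2) = 40527 + 10260*I*√2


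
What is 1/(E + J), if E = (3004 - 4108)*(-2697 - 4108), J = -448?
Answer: 1/7512272 ≈ 1.3312e-7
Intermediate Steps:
E = 7512720 (E = -1104*(-6805) = 7512720)
1/(E + J) = 1/(7512720 - 448) = 1/7512272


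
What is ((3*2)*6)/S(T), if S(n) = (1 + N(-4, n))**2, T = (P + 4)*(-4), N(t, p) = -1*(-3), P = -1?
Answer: 9/4 ≈ 2.2500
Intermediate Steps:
N(t, p) = 3
T = -12 (T = (-1 + 4)*(-4) = 3*(-4) = -12)
S(n) = 16 (S(n) = (1 + 3)**2 = 4**2 = 16)
((3*2)*6)/S(T) = ((3*2)*6)/16 = (6*6)*(1/16) = 36*(1/16) = 9/4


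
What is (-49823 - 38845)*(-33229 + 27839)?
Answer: 477920520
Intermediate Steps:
(-49823 - 38845)*(-33229 + 27839) = -88668*(-5390) = 477920520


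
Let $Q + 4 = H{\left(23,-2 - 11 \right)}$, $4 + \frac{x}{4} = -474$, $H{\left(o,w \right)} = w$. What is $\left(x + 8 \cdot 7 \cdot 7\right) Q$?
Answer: $25840$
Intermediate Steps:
$x = -1912$ ($x = -16 + 4 \left(-474\right) = -16 - 1896 = -1912$)
$Q = -17$ ($Q = -4 - 13 = -17$)
$\left(x + 8 \cdot 7 \cdot 7\right) Q = \left(-1912 + 8 \cdot 7 \cdot 7\right) \left(-17\right) = \left(-1912 + 56 \cdot 7\right) \left(-17\right) = \left(-1912 + 392\right) \left(-17\right) = \left(-1520\right) \left(-17\right) = 25840$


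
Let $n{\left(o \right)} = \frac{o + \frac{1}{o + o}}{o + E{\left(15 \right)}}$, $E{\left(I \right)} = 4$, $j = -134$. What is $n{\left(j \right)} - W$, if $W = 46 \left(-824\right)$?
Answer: $\frac{1320611273}{34840} \approx 37905.0$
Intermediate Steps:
$n{\left(o \right)} = \frac{o + \frac{1}{2 o}}{4 + o}$ ($n{\left(o \right)} = \frac{o + \frac{1}{o + o}}{o + 4} = \frac{o + \frac{1}{2 o}}{4 + o}$)
$W = -37904$
$n{\left(j \right)} - W = \frac{\frac{1}{2} + \left(-134\right)^{2}}{\left(-134\right) \left(4 - 134\right)} - -37904 = - \frac{\frac{1}{2} + 17956}{134 \left(-130\right)} + 37904 = \left(- \frac{1}{134}\right) \left(- \frac{1}{130}\right) \frac{35913}{2} + 37904 = \frac{35913}{34840} + 37904 = \frac{1320611273}{34840}$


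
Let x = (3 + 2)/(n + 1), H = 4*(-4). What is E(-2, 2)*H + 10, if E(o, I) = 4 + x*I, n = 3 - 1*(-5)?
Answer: -646/9 ≈ -71.778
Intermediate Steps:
H = -16
n = 8 (n = 3 + 5 = 8)
x = 5/9 (x = (3 + 2)/(8 + 1) = 5/9 ≈ 0.55556)
E(o, I) = 4 + 5*I/9
E(-2, 2)*H + 10 = (4 + (5/9)*2)*(-16) + 10 = (4 + 10/9)*(-16) + 10 = (46/9)*(-16) + 10 = -736/9 + 10 = -646/9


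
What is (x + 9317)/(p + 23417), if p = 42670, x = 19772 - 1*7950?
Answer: 21139/66087 ≈ 0.31987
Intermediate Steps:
x = 11822 (x = 19772 - 7950 = 11822)
(x + 9317)/(p + 23417) = (11822 + 9317)/(42670 + 23417) = 21139/66087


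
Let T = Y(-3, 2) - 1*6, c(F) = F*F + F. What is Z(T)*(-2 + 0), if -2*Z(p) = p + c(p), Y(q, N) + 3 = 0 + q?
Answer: 120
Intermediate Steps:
c(F) = F + F**2 (c(F) = F**2 + F = F + F**2)
Y(q, N) = -3 + q (Y(q, N) = -3 + (0 + q) = -3 + q)
T = -12 (T = (-3 - 3) - 1*6 = -6 - 6 = -12)
Z(p) = -p/2 - p*(1 + p)/2 (Z(p) = -(p + p*(1 + p))/2 = -p/2 - p*(1 + p)/2)
Z(T)*(-2 + 0) = ((1/2)*(-12)*(-2 - 1*(-12)))*(-2 + 0) = ((1/2)*(-12)*(-2 + 12))*(-2) = ((1/2)*(-12)*10)*(-2) = -60*(-2) = 120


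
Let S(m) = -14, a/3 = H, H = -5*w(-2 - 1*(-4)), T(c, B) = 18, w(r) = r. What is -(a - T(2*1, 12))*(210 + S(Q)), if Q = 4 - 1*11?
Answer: 9408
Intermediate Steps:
Q = -7 (Q = 4 - 11 = -7)
H = -10 (H = -5*(-2 - 1*(-4)) = -5*(-2 + 4) = -5*2 = -10)
a = -30 (a = 3*(-10) = -30)
-(a - T(2*1, 12))*(210 + S(Q)) = -(-30 - 1*18)*(210 - 14) = -(-30 - 18)*196 = -(-48)*196 = -1*(-9408) = 9408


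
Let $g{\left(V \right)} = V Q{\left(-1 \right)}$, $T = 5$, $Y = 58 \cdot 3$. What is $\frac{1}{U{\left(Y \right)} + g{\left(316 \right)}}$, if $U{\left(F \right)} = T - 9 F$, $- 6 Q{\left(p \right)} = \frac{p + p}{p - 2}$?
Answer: $- \frac{9}{14365} \approx -0.00062652$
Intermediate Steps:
$Y = 174$
$Q{\left(p \right)} = - \frac{p}{3 \left(-2 + p\right)}$ ($Q{\left(p \right)} = - \frac{\left(p + p\right) \frac{1}{p - 2}}{6} = - \frac{2 p \frac{1}{-2 + p}}{6} = - \frac{p}{3 \left(-2 + p\right)}$)
$g{\left(V \right)} = - \frac{V}{9}$ ($g{\left(V \right)} = V \left(\left(-1\right) \left(-1\right) \frac{1}{-6 + 3 \left(-1\right)}\right) = V \left(\left(-1\right) \left(-1\right) \frac{1}{-6 - 3}\right) = V \left(\left(-1\right) \left(-1\right) \frac{1}{-9}\right) = V \left(\left(-1\right) \left(-1\right) \left(- \frac{1}{9}\right)\right) = V \left(- \frac{1}{9}\right) = - \frac{V}{9}$)
$U{\left(F \right)} = 5 - 9 F$
$\frac{1}{U{\left(Y \right)} + g{\left(316 \right)}} = \frac{1}{\left(5 - 1566\right) - \frac{316}{9}} = \frac{1}{-1561 - \frac{316}{9}} = \frac{1}{- \frac{14365}{9}} = - \frac{9}{14365}$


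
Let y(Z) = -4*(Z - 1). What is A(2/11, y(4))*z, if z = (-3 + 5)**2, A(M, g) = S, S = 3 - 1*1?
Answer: 8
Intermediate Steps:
S = 2 (S = 3 - 1 = 2)
y(Z) = 4 - 4*Z (y(Z) = -4*(-1 + Z) = 4 - 4*Z)
A(M, g) = 2
z = 4 (z = 2**2 = 4)
A(2/11, y(4))*z = 2*4 = 8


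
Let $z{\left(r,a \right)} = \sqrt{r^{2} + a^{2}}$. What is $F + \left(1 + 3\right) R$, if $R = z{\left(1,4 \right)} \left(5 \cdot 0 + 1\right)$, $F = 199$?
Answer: $199 + 4 \sqrt{17} \approx 215.49$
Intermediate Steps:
$z{\left(r,a \right)} = \sqrt{a^{2} + r^{2}}$
$R = \sqrt{17}$ ($R = \sqrt{4^{2} + 1^{2}} \left(5 \cdot 0 + 1\right) = \sqrt{16 + 1} \left(0 + 1\right) = \sqrt{17} \cdot 1 = \sqrt{17} \approx 4.1231$)
$F + \left(1 + 3\right) R = 199 + \left(1 + 3\right) \sqrt{17} = 199 + 4 \sqrt{17}$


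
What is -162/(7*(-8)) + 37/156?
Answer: 1709/546 ≈ 3.1300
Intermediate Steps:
-162/(7*(-8)) + 37/156 = -162/(-56) + 37*(1/156) = -162*(-1/56) + 37/156 = 81/28 + 37/156 = 1709/546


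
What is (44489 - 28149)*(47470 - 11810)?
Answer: 582684400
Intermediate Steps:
(44489 - 28149)*(47470 - 11810) = 16340*35660 = 582684400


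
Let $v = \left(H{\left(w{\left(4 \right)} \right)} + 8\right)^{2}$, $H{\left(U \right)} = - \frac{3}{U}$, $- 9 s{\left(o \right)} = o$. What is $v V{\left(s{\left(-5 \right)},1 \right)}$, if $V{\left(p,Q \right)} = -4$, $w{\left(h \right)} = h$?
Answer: $- \frac{841}{4} \approx -210.25$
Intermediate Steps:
$s{\left(o \right)} = - \frac{o}{9}$
$v = \frac{841}{16}$ ($v = \left(- \frac{3}{4} + 8\right)^{2} = \left(\frac{29}{4}\right)^{2} = \frac{841}{16} \approx 52.563$)
$v V{\left(s{\left(-5 \right)},1 \right)} = \frac{841}{16} \left(-4\right) = - \frac{841}{4}$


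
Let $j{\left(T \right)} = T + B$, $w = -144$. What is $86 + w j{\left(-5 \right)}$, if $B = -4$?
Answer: $1382$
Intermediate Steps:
$j{\left(T \right)} = -4 + T$ ($j{\left(T \right)} = T - 4 = -4 + T$)
$86 + w j{\left(-5 \right)} = 86 - 144 \left(-4 - 5\right) = 86 - -1296 = 86 + 1296 = 1382$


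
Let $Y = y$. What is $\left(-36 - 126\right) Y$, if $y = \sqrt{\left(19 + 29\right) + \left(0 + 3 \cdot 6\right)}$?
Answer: $- 162 \sqrt{66} \approx -1316.1$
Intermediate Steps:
$y = \sqrt{66}$ ($y = \sqrt{48 + \left(0 + 18\right)} = \sqrt{48 + 18} = \sqrt{66} \approx 8.124$)
$Y = \sqrt{66} \approx 8.124$
$\left(-36 - 126\right) Y = \left(-36 - 126\right) \sqrt{66} = - 162 \sqrt{66}$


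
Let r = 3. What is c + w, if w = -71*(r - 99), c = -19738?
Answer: -12922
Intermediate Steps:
w = 6816 (w = -71*(3 - 99) = -71*(-96) = 6816)
c + w = -19738 + 6816 = -12922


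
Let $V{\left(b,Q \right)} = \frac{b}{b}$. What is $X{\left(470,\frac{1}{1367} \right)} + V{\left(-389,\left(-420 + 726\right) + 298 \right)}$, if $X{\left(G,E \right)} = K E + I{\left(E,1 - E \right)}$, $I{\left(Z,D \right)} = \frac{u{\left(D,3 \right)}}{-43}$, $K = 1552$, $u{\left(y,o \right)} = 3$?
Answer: $\frac{121416}{58781} \approx 2.0656$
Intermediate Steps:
$I{\left(Z,D \right)} = - \frac{3}{43}$ ($I{\left(Z,D \right)} = \frac{3}{-43} = 3 \left(- \frac{1}{43}\right) = - \frac{3}{43}$)
$V{\left(b,Q \right)} = 1$
$X{\left(G,E \right)} = - \frac{3}{43} + 1552 E$ ($X{\left(G,E \right)} = 1552 E - \frac{3}{43} = - \frac{3}{43} + 1552 E$)
$X{\left(470,\frac{1}{1367} \right)} + V{\left(-389,\left(-420 + 726\right) + 298 \right)} = \left(- \frac{3}{43} + \frac{1552}{1367}\right) + 1 = \frac{62635}{58781} + 1 = \frac{121416}{58781}$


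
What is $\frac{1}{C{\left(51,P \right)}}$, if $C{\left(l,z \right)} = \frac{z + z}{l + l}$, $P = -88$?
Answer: $- \frac{51}{88} \approx -0.57955$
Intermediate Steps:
$C{\left(l,z \right)} = \frac{z}{l}$ ($C{\left(l,z \right)} = \frac{2 z}{2 l} = 2 z \frac{1}{2 l} = \frac{z}{l}$)
$\frac{1}{C{\left(51,P \right)}} = \frac{1}{\left(-88\right) \frac{1}{51}} = \frac{1}{- \frac{88}{51}} = - \frac{51}{88}$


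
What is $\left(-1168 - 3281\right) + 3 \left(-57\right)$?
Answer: $-4620$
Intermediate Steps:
$\left(-1168 - 3281\right) + 3 \left(-57\right) = -4449 - 171 = -4620$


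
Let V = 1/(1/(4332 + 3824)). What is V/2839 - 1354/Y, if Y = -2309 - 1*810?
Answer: 29282570/8854841 ≈ 3.3070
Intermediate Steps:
Y = -3119 (Y = -2309 - 810 = -3119)
V = 8156 (V = 1/(1/8156) = 8156)
V/2839 - 1354/Y = 8156/2839 - 1354/(-3119) = 8156*(1/2839) - 1354*(-1/3119) = 8156/2839 + 1354/3119 = 29282570/8854841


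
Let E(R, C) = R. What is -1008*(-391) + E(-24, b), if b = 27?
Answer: 394104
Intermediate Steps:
-1008*(-391) + E(-24, b) = -1008*(-391) - 24 = 394128 - 24 = 394104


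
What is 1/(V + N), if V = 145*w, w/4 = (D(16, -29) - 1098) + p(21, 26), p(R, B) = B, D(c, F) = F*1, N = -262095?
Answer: -1/900675 ≈ -1.1103e-6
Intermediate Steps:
D(c, F) = F
w = -4404 (w = 4*((-29 - 1098) + 26) = 4*(-1127 + 26) = 4*(-1101) = -4404)
V = -638580 (V = 145*(-4404) = -638580)
1/(V + N) = 1/(-638580 - 262095) = 1/(-900675) = -1/900675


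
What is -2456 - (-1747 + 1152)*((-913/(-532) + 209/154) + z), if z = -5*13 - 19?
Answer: -3846161/76 ≈ -50607.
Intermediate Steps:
z = -84 (z = -65 - 19 = -84)
-2456 - (-1747 + 1152)*((-913/(-532) + 209/154) + z) = -2456 - (-1747 + 1152)*((-913/(-532) + 209/154) - 84) = -2456 - (-595)*((-913*(-1/532) + 209*(1/154)) - 84) = -2456 - (-595)*((913/532 + 19/14) - 84) = -2456 - (-595)*(1635/532 - 84) = -2456 - (-595)*(-43053)/532 = -2456 - 1*3659505/76 = -2456 - 3659505/76 = -3846161/76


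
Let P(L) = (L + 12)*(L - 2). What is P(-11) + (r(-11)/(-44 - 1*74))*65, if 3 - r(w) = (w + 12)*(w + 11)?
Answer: -1729/118 ≈ -14.653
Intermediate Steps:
r(w) = 3 - (11 + w)*(12 + w) (r(w) = 3 - (w + 12)*(w + 11) = 3 - (12 + w)*(11 + w) = 3 - (11 + w)*(12 + w))
P(L) = (-2 + L)*(12 + L) (P(L) = (12 + L)*(-2 + L) = (-2 + L)*(12 + L))
P(-11) + (r(-11)/(-44 - 1*74))*65 = (-24 + (-11)² + 10*(-11)) + ((-129 - 1*(-11)² - 23*(-11))/(-44 - 1*74))*65 = (-24 + 121 - 110) + ((-129 - 1*121 + 253)/(-44 - 74))*65 = -13 + ((-129 - 121 + 253)/(-118))*65 = -13 + (3*(-1/118))*65 = -13 - 3/118*65 = -13 - 195/118 = -1729/118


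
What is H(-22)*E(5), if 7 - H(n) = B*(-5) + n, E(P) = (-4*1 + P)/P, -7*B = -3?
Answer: 218/35 ≈ 6.2286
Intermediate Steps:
B = 3/7 (B = -1/7*(-3) = 3/7 ≈ 0.42857)
E(P) = (-4 + P)/P
H(n) = 64/7 - n (H(n) = 7 - ((3/7)*(-5) + n) = 7 - (-15/7 + n) = 7 + (15/7 - n) = 64/7 - n)
H(-22)*E(5) = (64/7 - 1*(-22))*((-4 + 5)/5) = (64/7 + 22)*((1/5)*1) = (218/7)*(1/5) = 218/35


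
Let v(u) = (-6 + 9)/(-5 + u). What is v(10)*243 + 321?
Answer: 2334/5 ≈ 466.80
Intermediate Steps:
v(u) = 3/(-5 + u)
v(10)*243 + 321 = (3/(-5 + 10))*243 + 321 = (3/5)*243 + 321 = 729/5 + 321 = 2334/5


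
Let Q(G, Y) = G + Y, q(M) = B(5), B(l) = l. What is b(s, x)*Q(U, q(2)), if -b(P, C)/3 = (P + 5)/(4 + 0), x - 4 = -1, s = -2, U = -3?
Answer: -9/2 ≈ -4.5000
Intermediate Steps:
q(M) = 5
x = 3 (x = 4 - 1 = 3)
b(P, C) = -15/4 - 3*P/4 (b(P, C) = -3*(P + 5)/(4 + 0) = -3*(5 + P)/4 = -3*(5/4 + P/4) = -15/4 - 3*P/4)
b(s, x)*Q(U, q(2)) = (-15/4 - 3/4*(-2))*(-3 + 5) = (-15/4 + 3/2)*2 = -9/4*2 = -9/2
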